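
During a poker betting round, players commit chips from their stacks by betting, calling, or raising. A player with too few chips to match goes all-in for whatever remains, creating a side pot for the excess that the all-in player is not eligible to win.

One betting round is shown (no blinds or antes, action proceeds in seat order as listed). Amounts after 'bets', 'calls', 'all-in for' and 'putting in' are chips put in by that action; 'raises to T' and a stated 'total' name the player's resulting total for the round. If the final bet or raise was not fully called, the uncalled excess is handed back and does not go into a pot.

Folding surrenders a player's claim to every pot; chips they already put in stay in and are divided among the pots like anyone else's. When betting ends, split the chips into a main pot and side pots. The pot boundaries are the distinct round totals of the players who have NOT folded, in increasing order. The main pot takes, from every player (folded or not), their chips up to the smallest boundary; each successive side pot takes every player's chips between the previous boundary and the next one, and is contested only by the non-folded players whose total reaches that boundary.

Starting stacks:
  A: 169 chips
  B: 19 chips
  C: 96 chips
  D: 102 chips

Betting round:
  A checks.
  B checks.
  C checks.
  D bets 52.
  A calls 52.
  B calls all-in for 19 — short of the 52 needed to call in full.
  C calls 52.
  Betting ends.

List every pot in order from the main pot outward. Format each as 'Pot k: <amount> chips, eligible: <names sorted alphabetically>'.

Pot 1: 76 chips, eligible: A, B, C, D
Pot 2: 99 chips, eligible: A, C, D

Derivation:
Contributions: A=52, B=19, C=52, D=52
Pot levels (distinct totals of non-folded players): 19, 52
Layer 1-19: 19 each from A, B, C, D = 19*4 = 76 chips; eligible A, B, C, D
Layer 20-52: 33 each from A, C, D = 33*3 = 99 chips; eligible A, C, D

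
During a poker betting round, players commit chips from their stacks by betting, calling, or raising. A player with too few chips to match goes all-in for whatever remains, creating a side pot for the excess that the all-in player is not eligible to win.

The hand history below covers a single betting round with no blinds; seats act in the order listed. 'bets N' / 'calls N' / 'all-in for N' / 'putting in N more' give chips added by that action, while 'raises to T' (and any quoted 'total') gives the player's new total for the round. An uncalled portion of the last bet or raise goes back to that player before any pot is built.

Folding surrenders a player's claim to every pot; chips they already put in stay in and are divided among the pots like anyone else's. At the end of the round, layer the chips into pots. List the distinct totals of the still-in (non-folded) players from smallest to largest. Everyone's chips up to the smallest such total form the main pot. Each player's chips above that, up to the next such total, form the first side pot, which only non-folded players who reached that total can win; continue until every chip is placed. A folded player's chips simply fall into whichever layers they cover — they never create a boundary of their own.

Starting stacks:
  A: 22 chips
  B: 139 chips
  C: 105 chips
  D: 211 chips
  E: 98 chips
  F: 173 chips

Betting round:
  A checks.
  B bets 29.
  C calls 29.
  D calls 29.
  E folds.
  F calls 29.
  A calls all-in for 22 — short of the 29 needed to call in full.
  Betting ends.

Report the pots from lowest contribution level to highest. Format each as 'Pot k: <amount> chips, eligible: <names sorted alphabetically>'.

Pot 1: 110 chips, eligible: A, B, C, D, F
Pot 2: 28 chips, eligible: B, C, D, F

Derivation:
Contributions: A=22, B=29, C=29, D=29, F=29
Folded: E
Pot levels (distinct totals of non-folded players): 22, 29
Layer 1-22: 22 each from A, B, C, D, F = 22*5 = 110 chips; eligible A, B, C, D, F
Layer 23-29: 7 each from B, C, D, F = 7*4 = 28 chips; eligible B, C, D, F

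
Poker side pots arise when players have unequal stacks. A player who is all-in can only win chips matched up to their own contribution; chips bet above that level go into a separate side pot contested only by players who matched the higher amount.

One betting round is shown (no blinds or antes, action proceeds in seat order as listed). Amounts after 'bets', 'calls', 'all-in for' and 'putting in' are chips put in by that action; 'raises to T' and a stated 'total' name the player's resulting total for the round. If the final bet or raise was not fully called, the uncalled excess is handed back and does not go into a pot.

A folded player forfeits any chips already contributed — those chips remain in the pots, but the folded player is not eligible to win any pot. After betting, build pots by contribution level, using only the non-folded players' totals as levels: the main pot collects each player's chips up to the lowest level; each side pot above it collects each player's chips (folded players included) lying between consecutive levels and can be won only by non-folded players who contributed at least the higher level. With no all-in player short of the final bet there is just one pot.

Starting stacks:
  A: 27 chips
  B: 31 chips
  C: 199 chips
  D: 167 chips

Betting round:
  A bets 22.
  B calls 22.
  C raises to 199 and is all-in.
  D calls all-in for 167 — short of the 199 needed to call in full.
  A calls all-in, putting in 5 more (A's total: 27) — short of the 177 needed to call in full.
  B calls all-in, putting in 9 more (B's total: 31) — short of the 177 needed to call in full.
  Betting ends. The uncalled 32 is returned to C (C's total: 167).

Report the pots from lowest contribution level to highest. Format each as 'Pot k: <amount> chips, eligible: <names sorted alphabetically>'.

Pot 1: 108 chips, eligible: A, B, C, D
Pot 2: 12 chips, eligible: B, C, D
Pot 3: 272 chips, eligible: C, D

Derivation:
Contributions (after 32 returned to C): A=27, B=31, C=167, D=167
Pot levels (distinct totals of non-folded players): 27, 31, 167
Layer 1-27: 27 each from A, B, C, D = 27*4 = 108 chips; eligible A, B, C, D
Layer 28-31: 4 each from B, C, D = 4*3 = 12 chips; eligible B, C, D
Layer 32-167: 136 each from C, D = 136*2 = 272 chips; eligible C, D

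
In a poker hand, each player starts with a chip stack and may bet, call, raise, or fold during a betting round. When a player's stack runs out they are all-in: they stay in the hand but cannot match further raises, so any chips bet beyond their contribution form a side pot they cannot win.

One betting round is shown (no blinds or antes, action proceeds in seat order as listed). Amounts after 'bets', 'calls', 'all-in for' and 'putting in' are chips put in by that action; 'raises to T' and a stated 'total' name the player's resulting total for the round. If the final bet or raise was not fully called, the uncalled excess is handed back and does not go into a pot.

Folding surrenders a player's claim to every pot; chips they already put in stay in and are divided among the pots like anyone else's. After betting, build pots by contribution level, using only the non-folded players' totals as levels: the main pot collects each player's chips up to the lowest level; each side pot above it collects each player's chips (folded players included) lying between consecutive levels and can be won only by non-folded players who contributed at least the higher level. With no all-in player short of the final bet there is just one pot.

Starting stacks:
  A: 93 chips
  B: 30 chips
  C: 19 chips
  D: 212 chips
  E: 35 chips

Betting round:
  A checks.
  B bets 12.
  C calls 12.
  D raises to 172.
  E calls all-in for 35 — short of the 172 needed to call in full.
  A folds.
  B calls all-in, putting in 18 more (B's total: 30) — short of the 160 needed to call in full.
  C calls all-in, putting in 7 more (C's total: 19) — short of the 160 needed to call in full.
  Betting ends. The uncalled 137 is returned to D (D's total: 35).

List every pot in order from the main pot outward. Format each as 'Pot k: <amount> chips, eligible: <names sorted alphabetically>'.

Contributions (after 137 returned to D): B=30, C=19, D=35, E=35
Folded: A
Pot levels (distinct totals of non-folded players): 19, 30, 35
Layer 1-19: 19 each from B, C, D, E = 19*4 = 76 chips; eligible B, C, D, E
Layer 20-30: 11 each from B, D, E = 11*3 = 33 chips; eligible B, D, E
Layer 31-35: 5 each from D, E = 5*2 = 10 chips; eligible D, E

Pot 1: 76 chips, eligible: B, C, D, E
Pot 2: 33 chips, eligible: B, D, E
Pot 3: 10 chips, eligible: D, E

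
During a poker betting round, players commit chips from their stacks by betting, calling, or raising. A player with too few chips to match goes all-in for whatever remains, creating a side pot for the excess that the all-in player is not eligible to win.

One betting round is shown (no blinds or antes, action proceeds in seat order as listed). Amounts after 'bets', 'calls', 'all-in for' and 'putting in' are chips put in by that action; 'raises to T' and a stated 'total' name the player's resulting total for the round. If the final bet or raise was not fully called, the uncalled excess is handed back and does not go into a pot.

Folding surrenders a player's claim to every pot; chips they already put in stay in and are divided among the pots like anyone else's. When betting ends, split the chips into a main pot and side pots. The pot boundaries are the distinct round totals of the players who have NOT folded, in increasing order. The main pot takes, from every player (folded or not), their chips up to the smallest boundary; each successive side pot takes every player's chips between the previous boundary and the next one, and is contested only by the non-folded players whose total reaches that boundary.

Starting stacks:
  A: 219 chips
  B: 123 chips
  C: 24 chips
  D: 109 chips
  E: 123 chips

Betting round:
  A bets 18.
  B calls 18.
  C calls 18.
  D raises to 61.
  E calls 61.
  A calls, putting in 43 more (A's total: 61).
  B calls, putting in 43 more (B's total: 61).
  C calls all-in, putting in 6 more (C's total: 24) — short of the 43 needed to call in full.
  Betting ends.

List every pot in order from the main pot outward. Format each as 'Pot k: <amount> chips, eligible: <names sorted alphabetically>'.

Pot 1: 120 chips, eligible: A, B, C, D, E
Pot 2: 148 chips, eligible: A, B, D, E

Derivation:
Contributions: A=61, B=61, C=24, D=61, E=61
Pot levels (distinct totals of non-folded players): 24, 61
Layer 1-24: 24 each from A, B, C, D, E = 24*5 = 120 chips; eligible A, B, C, D, E
Layer 25-61: 37 each from A, B, D, E = 37*4 = 148 chips; eligible A, B, D, E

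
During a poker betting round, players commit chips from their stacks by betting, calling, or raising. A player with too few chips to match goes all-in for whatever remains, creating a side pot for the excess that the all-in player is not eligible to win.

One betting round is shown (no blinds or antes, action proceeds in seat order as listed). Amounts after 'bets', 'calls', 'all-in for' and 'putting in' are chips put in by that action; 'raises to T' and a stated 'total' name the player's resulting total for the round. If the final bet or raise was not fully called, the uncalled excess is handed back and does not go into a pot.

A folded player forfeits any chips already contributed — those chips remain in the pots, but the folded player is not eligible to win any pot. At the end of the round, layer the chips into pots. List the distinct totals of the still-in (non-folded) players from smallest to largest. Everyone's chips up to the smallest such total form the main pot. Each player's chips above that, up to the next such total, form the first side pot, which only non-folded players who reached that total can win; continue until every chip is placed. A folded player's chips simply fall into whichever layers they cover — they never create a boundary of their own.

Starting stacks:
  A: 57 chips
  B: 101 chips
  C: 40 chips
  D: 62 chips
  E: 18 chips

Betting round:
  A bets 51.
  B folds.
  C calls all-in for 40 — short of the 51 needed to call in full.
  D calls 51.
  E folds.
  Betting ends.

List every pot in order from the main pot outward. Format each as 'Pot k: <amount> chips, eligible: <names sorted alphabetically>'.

Contributions: A=51, C=40, D=51
Folded: B, E
Pot levels (distinct totals of non-folded players): 40, 51
Layer 1-40: 40 each from A, C, D = 40*3 = 120 chips; eligible A, C, D
Layer 41-51: 11 each from A, D = 11*2 = 22 chips; eligible A, D

Pot 1: 120 chips, eligible: A, C, D
Pot 2: 22 chips, eligible: A, D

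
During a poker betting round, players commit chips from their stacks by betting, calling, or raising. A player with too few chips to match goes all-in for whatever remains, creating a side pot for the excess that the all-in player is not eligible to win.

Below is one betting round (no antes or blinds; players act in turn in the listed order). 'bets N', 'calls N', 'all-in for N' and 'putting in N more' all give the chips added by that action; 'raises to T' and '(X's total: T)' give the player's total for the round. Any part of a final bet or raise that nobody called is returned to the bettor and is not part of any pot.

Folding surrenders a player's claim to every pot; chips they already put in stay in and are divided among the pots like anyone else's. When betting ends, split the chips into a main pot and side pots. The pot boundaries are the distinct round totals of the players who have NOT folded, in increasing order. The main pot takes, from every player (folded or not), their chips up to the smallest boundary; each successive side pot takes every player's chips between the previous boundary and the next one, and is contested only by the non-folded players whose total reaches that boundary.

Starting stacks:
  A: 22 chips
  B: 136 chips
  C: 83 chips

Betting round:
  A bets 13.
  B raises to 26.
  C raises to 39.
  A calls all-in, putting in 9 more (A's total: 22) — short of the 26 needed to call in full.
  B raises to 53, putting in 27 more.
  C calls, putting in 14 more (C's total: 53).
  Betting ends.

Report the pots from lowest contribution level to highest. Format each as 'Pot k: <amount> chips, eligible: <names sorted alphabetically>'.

Contributions: A=22, B=53, C=53
Pot levels (distinct totals of non-folded players): 22, 53
Layer 1-22: 22 each from A, B, C = 22*3 = 66 chips; eligible A, B, C
Layer 23-53: 31 each from B, C = 31*2 = 62 chips; eligible B, C

Pot 1: 66 chips, eligible: A, B, C
Pot 2: 62 chips, eligible: B, C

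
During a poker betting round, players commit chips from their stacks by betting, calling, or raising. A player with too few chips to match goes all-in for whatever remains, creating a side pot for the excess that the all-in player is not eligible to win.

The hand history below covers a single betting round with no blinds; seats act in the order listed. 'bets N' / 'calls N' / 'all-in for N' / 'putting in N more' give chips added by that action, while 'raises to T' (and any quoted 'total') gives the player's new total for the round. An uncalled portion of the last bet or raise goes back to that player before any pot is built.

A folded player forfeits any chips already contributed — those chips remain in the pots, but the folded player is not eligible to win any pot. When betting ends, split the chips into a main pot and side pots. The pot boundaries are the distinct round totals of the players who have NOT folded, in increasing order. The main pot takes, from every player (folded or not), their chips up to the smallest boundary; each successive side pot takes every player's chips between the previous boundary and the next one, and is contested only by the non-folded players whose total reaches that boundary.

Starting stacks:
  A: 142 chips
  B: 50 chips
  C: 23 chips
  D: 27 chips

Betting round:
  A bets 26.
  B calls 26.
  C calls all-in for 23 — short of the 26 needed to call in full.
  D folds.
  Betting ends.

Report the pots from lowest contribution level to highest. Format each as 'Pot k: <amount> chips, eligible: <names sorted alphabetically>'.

Pot 1: 69 chips, eligible: A, B, C
Pot 2: 6 chips, eligible: A, B

Derivation:
Contributions: A=26, B=26, C=23
Folded: D
Pot levels (distinct totals of non-folded players): 23, 26
Layer 1-23: 23 each from A, B, C = 23*3 = 69 chips; eligible A, B, C
Layer 24-26: 3 each from A, B = 3*2 = 6 chips; eligible A, B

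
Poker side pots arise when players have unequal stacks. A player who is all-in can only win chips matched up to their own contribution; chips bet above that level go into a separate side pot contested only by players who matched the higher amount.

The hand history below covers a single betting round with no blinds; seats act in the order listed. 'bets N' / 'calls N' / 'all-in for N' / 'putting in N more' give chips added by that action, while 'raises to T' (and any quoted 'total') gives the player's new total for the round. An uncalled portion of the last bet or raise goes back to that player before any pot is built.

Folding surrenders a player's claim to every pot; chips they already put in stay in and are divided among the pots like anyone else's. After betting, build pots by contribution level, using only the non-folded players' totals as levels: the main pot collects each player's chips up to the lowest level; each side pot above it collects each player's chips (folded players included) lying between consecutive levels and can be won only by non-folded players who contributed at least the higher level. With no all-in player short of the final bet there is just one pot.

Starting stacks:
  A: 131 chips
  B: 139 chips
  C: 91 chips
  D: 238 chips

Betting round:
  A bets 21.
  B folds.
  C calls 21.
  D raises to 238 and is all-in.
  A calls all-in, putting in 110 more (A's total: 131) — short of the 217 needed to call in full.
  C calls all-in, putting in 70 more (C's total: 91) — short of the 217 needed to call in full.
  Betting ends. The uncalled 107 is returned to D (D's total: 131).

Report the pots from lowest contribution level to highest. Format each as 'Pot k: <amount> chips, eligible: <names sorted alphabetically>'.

Pot 1: 273 chips, eligible: A, C, D
Pot 2: 80 chips, eligible: A, D

Derivation:
Contributions (after 107 returned to D): A=131, C=91, D=131
Folded: B
Pot levels (distinct totals of non-folded players): 91, 131
Layer 1-91: 91 each from A, C, D = 91*3 = 273 chips; eligible A, C, D
Layer 92-131: 40 each from A, D = 40*2 = 80 chips; eligible A, D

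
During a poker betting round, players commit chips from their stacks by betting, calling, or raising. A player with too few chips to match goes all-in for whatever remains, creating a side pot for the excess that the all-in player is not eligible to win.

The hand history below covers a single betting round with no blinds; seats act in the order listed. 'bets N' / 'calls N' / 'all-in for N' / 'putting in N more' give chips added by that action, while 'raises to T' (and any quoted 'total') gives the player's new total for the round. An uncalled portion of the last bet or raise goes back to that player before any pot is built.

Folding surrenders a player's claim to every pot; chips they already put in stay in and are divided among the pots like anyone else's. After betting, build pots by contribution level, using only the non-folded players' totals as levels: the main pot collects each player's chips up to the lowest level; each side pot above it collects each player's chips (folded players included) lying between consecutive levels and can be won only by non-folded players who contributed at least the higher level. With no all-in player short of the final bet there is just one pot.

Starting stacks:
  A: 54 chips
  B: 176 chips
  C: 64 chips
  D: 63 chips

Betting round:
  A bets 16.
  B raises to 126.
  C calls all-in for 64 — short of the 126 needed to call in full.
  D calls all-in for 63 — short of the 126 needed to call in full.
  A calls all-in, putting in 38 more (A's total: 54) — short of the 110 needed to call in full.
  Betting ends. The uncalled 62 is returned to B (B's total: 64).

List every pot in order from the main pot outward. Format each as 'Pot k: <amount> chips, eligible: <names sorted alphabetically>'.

Contributions (after 62 returned to B): A=54, B=64, C=64, D=63
Pot levels (distinct totals of non-folded players): 54, 63, 64
Layer 1-54: 54 each from A, B, C, D = 54*4 = 216 chips; eligible A, B, C, D
Layer 55-63: 9 each from B, C, D = 9*3 = 27 chips; eligible B, C, D
Layer 64-64: 1 each from B, C = 1*2 = 2 chips; eligible B, C

Pot 1: 216 chips, eligible: A, B, C, D
Pot 2: 27 chips, eligible: B, C, D
Pot 3: 2 chips, eligible: B, C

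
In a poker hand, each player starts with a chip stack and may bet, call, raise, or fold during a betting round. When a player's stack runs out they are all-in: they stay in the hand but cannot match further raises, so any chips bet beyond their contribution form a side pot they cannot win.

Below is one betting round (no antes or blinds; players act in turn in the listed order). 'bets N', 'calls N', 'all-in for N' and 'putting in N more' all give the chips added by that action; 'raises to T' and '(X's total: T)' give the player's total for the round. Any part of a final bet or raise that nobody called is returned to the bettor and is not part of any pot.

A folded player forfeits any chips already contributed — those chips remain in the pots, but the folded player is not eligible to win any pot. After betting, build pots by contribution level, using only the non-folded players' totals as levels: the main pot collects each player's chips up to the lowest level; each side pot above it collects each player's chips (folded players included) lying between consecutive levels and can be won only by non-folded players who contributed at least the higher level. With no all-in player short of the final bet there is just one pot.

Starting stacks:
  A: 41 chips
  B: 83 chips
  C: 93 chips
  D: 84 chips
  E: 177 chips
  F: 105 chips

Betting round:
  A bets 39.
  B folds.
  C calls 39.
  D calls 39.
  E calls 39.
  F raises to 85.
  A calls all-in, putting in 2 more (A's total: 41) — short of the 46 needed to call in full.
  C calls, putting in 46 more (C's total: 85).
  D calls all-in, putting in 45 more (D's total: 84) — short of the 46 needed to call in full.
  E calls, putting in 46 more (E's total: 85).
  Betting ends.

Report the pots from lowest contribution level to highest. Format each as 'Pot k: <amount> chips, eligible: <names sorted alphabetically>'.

Contributions: A=41, C=85, D=84, E=85, F=85
Folded: B
Pot levels (distinct totals of non-folded players): 41, 84, 85
Layer 1-41: 41 each from A, C, D, E, F = 41*5 = 205 chips; eligible A, C, D, E, F
Layer 42-84: 43 each from C, D, E, F = 43*4 = 172 chips; eligible C, D, E, F
Layer 85-85: 1 each from C, E, F = 1*3 = 3 chips; eligible C, E, F

Pot 1: 205 chips, eligible: A, C, D, E, F
Pot 2: 172 chips, eligible: C, D, E, F
Pot 3: 3 chips, eligible: C, E, F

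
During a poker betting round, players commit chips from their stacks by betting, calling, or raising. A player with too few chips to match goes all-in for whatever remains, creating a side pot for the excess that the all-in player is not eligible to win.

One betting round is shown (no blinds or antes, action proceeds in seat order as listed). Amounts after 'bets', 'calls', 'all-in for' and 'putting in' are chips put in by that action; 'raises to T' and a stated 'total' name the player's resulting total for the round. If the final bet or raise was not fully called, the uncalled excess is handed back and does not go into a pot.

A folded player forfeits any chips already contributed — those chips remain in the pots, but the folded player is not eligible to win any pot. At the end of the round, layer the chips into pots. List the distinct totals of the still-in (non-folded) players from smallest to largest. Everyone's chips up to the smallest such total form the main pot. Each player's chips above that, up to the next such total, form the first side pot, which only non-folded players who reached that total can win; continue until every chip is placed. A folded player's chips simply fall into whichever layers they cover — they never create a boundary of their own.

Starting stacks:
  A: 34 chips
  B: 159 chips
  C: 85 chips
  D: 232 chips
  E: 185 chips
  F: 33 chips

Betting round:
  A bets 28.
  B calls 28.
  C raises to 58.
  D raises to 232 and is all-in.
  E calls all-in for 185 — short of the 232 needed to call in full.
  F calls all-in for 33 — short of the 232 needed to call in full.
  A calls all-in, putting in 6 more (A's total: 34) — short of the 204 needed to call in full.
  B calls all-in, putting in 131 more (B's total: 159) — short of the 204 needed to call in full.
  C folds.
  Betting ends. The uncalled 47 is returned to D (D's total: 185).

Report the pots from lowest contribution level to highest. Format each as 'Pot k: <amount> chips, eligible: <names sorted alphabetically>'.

Pot 1: 198 chips, eligible: A, B, D, E, F
Pot 2: 5 chips, eligible: A, B, D, E
Pot 3: 399 chips, eligible: B, D, E
Pot 4: 52 chips, eligible: D, E

Derivation:
Contributions (after 47 returned to D): A=34, B=159, C=58, D=185, E=185, F=33
Folded: C
Pot levels (distinct totals of non-folded players): 33, 34, 159, 185
Layer 1-33: 33 each from A, B, C, D, E, F = 33*6 = 198 chips; eligible A, B, D, E, F
Layer 34-34: 1 each from A, B, C, D, E = 1*5 = 5 chips; eligible A, B, D, E
Layer 35-159: B 125 + C 24 + D 125 + E 125 = 399 chips; eligible B, D, E
Layer 160-185: 26 each from D, E = 26*2 = 52 chips; eligible D, E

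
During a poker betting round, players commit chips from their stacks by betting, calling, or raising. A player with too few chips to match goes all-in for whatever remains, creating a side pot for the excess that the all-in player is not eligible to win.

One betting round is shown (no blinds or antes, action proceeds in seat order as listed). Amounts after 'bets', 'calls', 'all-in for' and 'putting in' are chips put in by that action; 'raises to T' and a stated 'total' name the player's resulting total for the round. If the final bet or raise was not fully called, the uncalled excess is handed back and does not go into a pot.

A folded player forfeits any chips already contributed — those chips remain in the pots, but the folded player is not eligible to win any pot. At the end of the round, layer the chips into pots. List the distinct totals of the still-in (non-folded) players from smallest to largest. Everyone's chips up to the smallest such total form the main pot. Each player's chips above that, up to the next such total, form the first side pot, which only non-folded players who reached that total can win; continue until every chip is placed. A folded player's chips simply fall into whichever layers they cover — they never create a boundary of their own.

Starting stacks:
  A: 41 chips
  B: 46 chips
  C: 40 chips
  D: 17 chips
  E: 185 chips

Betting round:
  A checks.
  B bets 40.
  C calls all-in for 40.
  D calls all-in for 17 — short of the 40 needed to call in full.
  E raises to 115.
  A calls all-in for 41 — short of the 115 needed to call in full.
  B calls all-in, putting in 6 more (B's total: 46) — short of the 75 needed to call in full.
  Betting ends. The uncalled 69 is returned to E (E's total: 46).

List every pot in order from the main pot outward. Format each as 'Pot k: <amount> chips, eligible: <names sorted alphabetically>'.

Pot 1: 85 chips, eligible: A, B, C, D, E
Pot 2: 92 chips, eligible: A, B, C, E
Pot 3: 3 chips, eligible: A, B, E
Pot 4: 10 chips, eligible: B, E

Derivation:
Contributions (after 69 returned to E): A=41, B=46, C=40, D=17, E=46
Pot levels (distinct totals of non-folded players): 17, 40, 41, 46
Layer 1-17: 17 each from A, B, C, D, E = 17*5 = 85 chips; eligible A, B, C, D, E
Layer 18-40: 23 each from A, B, C, E = 23*4 = 92 chips; eligible A, B, C, E
Layer 41-41: 1 each from A, B, E = 1*3 = 3 chips; eligible A, B, E
Layer 42-46: 5 each from B, E = 5*2 = 10 chips; eligible B, E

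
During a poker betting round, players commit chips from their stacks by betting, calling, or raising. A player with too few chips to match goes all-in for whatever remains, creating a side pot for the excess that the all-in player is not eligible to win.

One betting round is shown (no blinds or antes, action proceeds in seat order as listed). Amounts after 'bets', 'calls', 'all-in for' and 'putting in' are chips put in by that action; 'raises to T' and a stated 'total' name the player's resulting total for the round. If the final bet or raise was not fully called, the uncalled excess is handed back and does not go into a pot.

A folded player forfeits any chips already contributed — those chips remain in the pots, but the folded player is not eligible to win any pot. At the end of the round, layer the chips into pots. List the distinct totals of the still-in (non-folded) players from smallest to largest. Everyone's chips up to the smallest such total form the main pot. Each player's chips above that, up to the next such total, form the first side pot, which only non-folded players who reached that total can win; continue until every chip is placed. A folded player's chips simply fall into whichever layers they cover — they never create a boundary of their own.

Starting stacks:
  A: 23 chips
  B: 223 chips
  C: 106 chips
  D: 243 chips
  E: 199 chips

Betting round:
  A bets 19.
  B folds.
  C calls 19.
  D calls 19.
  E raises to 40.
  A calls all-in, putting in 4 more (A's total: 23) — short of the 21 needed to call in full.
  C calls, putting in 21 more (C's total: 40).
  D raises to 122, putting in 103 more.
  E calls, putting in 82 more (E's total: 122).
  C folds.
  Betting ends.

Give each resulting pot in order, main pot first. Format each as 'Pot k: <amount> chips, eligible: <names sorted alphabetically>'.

Pot 1: 92 chips, eligible: A, D, E
Pot 2: 215 chips, eligible: D, E

Derivation:
Contributions: A=23, C=40, D=122, E=122
Folded: B, C
Pot levels (distinct totals of non-folded players): 23, 122
Layer 1-23: 23 each from A, C, D, E = 23*4 = 92 chips; eligible A, D, E
Layer 24-122: C 17 + D 99 + E 99 = 215 chips; eligible D, E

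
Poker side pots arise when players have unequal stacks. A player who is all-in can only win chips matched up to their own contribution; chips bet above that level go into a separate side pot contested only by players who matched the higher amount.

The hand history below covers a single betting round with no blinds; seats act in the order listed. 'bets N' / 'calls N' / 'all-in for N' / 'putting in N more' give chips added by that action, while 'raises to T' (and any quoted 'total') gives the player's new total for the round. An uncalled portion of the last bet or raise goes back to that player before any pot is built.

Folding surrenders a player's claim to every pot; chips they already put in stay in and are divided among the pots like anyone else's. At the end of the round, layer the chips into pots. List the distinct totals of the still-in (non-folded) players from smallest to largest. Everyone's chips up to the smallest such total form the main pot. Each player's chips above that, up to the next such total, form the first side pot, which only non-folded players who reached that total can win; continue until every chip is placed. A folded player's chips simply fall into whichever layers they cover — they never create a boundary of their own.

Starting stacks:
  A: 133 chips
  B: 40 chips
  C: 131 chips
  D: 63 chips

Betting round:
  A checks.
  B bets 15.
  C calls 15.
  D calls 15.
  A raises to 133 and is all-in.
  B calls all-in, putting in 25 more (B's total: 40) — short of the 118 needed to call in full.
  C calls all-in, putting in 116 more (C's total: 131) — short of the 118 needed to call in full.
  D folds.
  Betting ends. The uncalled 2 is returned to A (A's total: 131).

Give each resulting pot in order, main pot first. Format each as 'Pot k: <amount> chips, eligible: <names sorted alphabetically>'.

Contributions (after 2 returned to A): A=131, B=40, C=131, D=15
Folded: D
Pot levels (distinct totals of non-folded players): 40, 131
Layer 1-40: A 40 + B 40 + C 40 + D 15 = 135 chips; eligible A, B, C
Layer 41-131: 91 each from A, C = 91*2 = 182 chips; eligible A, C

Pot 1: 135 chips, eligible: A, B, C
Pot 2: 182 chips, eligible: A, C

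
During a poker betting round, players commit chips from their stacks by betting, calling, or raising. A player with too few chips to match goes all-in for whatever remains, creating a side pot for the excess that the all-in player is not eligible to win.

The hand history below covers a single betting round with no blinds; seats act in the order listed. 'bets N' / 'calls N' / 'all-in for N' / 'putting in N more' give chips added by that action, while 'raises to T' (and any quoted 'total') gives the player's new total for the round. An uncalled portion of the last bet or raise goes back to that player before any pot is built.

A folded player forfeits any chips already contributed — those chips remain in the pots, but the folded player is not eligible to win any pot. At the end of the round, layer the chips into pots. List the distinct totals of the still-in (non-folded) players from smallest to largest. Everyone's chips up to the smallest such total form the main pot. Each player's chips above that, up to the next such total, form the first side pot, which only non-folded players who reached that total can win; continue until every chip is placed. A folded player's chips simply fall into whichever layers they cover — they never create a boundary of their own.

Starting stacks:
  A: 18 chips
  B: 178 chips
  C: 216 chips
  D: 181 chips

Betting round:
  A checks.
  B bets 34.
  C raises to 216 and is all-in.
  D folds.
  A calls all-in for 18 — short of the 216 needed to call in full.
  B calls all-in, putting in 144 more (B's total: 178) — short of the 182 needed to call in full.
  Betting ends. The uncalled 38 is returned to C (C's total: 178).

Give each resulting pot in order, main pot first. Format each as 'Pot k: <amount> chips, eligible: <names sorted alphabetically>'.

Contributions (after 38 returned to C): A=18, B=178, C=178
Folded: D
Pot levels (distinct totals of non-folded players): 18, 178
Layer 1-18: 18 each from A, B, C = 18*3 = 54 chips; eligible A, B, C
Layer 19-178: 160 each from B, C = 160*2 = 320 chips; eligible B, C

Pot 1: 54 chips, eligible: A, B, C
Pot 2: 320 chips, eligible: B, C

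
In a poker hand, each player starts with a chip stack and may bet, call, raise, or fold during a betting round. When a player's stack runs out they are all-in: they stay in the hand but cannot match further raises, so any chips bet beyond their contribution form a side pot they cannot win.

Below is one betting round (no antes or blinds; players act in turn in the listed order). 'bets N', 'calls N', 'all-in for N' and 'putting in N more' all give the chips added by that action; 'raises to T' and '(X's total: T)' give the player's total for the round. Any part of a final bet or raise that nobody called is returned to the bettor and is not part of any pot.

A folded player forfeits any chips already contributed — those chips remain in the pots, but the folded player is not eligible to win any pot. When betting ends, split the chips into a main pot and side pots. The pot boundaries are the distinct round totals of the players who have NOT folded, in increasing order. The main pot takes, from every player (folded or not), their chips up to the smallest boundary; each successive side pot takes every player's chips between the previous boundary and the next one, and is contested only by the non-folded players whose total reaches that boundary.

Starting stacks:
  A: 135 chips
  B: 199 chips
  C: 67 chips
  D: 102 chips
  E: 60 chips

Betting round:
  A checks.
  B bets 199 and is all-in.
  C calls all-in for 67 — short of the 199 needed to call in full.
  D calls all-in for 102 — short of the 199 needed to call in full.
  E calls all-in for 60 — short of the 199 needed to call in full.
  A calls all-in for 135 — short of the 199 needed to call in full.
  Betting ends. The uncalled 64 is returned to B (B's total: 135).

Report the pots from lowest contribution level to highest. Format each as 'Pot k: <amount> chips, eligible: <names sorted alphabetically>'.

Contributions (after 64 returned to B): A=135, B=135, C=67, D=102, E=60
Pot levels (distinct totals of non-folded players): 60, 67, 102, 135
Layer 1-60: 60 each from A, B, C, D, E = 60*5 = 300 chips; eligible A, B, C, D, E
Layer 61-67: 7 each from A, B, C, D = 7*4 = 28 chips; eligible A, B, C, D
Layer 68-102: 35 each from A, B, D = 35*3 = 105 chips; eligible A, B, D
Layer 103-135: 33 each from A, B = 33*2 = 66 chips; eligible A, B

Pot 1: 300 chips, eligible: A, B, C, D, E
Pot 2: 28 chips, eligible: A, B, C, D
Pot 3: 105 chips, eligible: A, B, D
Pot 4: 66 chips, eligible: A, B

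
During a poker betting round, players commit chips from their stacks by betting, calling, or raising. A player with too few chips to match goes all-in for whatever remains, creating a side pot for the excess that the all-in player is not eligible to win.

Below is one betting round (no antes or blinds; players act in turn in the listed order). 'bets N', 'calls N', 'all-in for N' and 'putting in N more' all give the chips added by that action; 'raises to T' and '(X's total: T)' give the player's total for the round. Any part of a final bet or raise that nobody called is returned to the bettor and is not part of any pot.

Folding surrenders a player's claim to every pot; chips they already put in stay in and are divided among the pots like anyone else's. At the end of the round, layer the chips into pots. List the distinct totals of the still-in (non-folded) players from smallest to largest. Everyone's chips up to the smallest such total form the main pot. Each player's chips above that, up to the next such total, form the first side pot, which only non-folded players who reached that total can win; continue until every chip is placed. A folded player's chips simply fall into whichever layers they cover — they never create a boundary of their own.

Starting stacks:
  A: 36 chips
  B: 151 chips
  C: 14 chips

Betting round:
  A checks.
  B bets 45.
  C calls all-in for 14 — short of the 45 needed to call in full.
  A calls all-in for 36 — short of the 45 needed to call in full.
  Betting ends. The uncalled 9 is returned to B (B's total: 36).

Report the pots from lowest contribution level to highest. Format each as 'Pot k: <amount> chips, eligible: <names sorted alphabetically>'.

Pot 1: 42 chips, eligible: A, B, C
Pot 2: 44 chips, eligible: A, B

Derivation:
Contributions (after 9 returned to B): A=36, B=36, C=14
Pot levels (distinct totals of non-folded players): 14, 36
Layer 1-14: 14 each from A, B, C = 14*3 = 42 chips; eligible A, B, C
Layer 15-36: 22 each from A, B = 22*2 = 44 chips; eligible A, B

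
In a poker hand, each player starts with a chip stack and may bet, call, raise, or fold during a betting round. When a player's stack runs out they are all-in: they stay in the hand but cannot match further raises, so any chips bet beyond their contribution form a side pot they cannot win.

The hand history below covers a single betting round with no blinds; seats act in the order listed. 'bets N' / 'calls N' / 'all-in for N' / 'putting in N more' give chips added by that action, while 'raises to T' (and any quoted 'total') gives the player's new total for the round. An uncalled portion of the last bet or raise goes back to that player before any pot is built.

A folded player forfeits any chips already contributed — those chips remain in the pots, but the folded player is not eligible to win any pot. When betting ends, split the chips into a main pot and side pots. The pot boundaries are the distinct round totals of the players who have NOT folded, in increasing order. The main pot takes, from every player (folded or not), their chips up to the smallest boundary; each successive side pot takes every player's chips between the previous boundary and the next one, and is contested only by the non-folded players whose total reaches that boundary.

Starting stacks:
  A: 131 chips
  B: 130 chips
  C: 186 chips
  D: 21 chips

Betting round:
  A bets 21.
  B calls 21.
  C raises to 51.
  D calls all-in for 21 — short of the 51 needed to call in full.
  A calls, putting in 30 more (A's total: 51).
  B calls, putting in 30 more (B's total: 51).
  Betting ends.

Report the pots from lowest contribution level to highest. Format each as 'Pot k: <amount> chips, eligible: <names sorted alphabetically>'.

Contributions: A=51, B=51, C=51, D=21
Pot levels (distinct totals of non-folded players): 21, 51
Layer 1-21: 21 each from A, B, C, D = 21*4 = 84 chips; eligible A, B, C, D
Layer 22-51: 30 each from A, B, C = 30*3 = 90 chips; eligible A, B, C

Pot 1: 84 chips, eligible: A, B, C, D
Pot 2: 90 chips, eligible: A, B, C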